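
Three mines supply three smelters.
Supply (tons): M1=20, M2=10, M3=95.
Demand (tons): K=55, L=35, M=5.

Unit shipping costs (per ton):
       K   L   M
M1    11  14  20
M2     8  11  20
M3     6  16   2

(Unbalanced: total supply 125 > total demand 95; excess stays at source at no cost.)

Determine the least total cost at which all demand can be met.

810

An optimal shipping plan:
  M1->L: 20 × 14 = 280
  M2->L: 10 × 11 = 110
  M3->K: 55 × 6 = 330
  M3->L: 5 × 16 = 80
  M3->M: 5 × 2 = 10
Total = 280 + 110 + 330 + 80 + 10 = 810.
(Supply check: M1 ships 20; M2 ships 10; M3 ships 65.)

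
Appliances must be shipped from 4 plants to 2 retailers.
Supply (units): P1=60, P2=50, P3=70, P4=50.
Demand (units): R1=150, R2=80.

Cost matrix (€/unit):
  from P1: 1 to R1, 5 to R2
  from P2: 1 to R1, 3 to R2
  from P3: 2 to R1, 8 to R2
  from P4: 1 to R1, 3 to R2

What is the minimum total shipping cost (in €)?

460

An optimal shipping plan:
  P1->R1: 60 × €1 = €60
  P2->R1: 20 × €1 = €20
  P2->R2: 30 × €3 = €90
  P3->R1: 70 × €2 = €140
  P4->R2: 50 × €3 = €150
Total = 60 + 20 + 90 + 140 + 150 = €460.
(Supply check: P1 ships 60; P2 ships 50; P3 ships 70; P4 ships 50.)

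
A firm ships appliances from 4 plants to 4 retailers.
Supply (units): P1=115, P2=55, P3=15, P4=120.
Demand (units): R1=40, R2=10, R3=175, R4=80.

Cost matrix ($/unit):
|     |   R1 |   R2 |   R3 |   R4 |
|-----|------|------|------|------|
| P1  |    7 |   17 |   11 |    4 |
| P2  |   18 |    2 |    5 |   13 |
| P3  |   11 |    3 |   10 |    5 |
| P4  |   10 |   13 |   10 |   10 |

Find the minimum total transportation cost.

2110

An optimal shipping plan:
  P1–R1: 40 × $7 = $280
  P1–R4: 75 × $4 = $300
  P2–R3: 55 × $5 = $275
  P3–R2: 10 × $3 = $30
  P3–R4: 5 × $5 = $25
  P4–R3: 120 × $10 = $1200
Total = 280 + 300 + 275 + 30 + 25 + 1200 = $2110.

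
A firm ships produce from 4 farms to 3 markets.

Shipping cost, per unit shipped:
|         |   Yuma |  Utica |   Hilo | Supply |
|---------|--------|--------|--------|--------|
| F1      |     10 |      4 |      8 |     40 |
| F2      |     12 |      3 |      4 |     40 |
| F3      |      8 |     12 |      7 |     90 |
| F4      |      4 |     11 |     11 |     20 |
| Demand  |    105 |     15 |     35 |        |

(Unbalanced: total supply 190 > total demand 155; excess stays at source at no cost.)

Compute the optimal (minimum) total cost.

An optimal shipping plan:
  F1–Utica: 10 × 4 = 40
  F2–Utica: 5 × 3 = 15
  F2–Hilo: 35 × 4 = 140
  F3–Yuma: 85 × 8 = 680
  F4–Yuma: 20 × 4 = 80
Total = 40 + 15 + 140 + 680 + 80 = 955.

955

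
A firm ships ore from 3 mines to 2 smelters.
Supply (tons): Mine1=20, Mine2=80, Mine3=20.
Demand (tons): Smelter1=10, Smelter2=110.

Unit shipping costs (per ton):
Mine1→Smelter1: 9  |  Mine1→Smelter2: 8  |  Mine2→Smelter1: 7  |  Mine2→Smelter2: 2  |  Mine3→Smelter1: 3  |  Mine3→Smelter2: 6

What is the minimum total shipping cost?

One minimum-cost allocation:
  Mine1 to Smelter2: 20 × 8 = 160
  Mine2 to Smelter2: 80 × 2 = 160
  Mine3 to Smelter1: 10 × 3 = 30
  Mine3 to Smelter2: 10 × 6 = 60
Total = 160 + 160 + 30 + 60 = 410.

410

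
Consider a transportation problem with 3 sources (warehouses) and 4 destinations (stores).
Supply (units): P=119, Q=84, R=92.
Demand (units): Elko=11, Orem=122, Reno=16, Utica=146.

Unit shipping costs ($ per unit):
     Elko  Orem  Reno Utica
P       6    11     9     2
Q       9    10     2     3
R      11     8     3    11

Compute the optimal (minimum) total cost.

1464

A cheapest plan:
  P→Elko: 11 × $6 = $66
  P→Utica: 108 × $2 = $216
  Q→Orem: 30 × $10 = $300
  Q→Reno: 16 × $2 = $32
  Q→Utica: 38 × $3 = $114
  R→Orem: 92 × $8 = $736
Total = 66 + 216 + 300 + 32 + 114 + 736 = $1464.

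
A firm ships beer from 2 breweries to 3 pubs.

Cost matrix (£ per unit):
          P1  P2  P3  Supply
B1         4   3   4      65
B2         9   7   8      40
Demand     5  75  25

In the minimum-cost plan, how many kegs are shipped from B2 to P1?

The minimum-cost plan:
  B1->P1: 5 × £4 = £20
  B1->P2: 35 × £3 = £105
  B1->P3: 25 × £4 = £100
  B2->P2: 40 × £7 = £280
Total cost = £505.
The route B2→P1 is not used.

0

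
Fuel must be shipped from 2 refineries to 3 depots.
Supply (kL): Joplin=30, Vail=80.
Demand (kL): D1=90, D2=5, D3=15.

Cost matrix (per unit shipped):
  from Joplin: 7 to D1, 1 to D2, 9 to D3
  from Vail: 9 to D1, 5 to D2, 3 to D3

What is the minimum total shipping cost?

Optimal allocation:
  Joplin–D1: 25 × 7 = 175
  Joplin–D2: 5 × 1 = 5
  Vail–D1: 65 × 9 = 585
  Vail–D3: 15 × 3 = 45
Total = 175 + 5 + 585 + 45 = 810.
(Supply check: Joplin ships 30; Vail ships 80.)

810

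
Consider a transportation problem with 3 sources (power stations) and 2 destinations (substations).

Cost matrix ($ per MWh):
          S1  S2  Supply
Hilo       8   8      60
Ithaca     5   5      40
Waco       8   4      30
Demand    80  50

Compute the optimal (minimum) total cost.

An optimal shipping plan:
  Hilo→S1: 40 × $8 = $320
  Hilo→S2: 20 × $8 = $160
  Ithaca→S1: 40 × $5 = $200
  Waco→S2: 30 × $4 = $120
Total = 320 + 160 + 200 + 120 = $800.
(Supply check: Hilo ships 60; Ithaca ships 40; Waco ships 30.)

800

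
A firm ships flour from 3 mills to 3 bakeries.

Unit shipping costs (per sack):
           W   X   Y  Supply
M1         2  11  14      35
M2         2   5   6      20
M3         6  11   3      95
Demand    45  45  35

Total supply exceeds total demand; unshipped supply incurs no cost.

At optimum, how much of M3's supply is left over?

Minimum-cost shipments:
  M1 to W: 35 × 2 = 70
  M2 to X: 20 × 5 = 100
  M3 to W: 10 × 6 = 60
  M3 to X: 25 × 11 = 275
  M3 to Y: 35 × 3 = 105
Total cost = 610.
M3 ships 70 of its 95, leaving 25.

25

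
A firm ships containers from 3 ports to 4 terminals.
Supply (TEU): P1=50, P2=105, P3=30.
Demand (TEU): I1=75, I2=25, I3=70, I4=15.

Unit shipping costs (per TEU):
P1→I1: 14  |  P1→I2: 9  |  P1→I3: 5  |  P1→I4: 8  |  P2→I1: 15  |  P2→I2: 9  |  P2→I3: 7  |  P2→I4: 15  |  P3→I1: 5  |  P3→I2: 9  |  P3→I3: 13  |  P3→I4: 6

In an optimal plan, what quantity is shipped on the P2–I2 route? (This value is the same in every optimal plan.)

Optimal shipments:
  P1 to I3: 35 × 5 = 175
  P1 to I4: 15 × 8 = 120
  P2 to I1: 45 × 15 = 675
  P2 to I2: 25 × 9 = 225
  P2 to I3: 35 × 7 = 245
  P3 to I1: 30 × 5 = 150
Total cost = 1590.
So P2→I2 carries 25 TEU.

25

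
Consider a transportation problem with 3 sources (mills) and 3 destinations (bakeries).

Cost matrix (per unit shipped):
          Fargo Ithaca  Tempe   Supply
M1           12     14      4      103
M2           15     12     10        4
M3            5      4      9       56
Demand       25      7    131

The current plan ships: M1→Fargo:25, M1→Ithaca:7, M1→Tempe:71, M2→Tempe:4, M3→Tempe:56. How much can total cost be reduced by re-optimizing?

Current plan cost = 25·12 + 7·14 + 71·4 + 4·10 + 56·9 = 1226.
Optimal plan:
  M1→Tempe: 103 sacks
  M2→Tempe: 4 sacks
  M3→Fargo: 25 sacks
  M3→Ithaca: 7 sacks
  M3→Tempe: 24 sacks
Optimal cost = 821.
Saving = 1226 − 821 = 405.

405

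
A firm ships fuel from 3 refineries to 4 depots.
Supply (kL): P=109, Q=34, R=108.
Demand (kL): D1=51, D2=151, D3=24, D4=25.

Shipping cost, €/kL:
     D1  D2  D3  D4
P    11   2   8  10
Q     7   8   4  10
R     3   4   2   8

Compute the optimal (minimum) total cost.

One minimum-cost allocation:
  P→D2: 109 × €2 = €218
  Q→D3: 9 × €4 = €36
  Q→D4: 25 × €10 = €250
  R→D1: 51 × €3 = €153
  R→D2: 42 × €4 = €168
  R→D3: 15 × €2 = €30
Total = 218 + 36 + 250 + 153 + 168 + 30 = €855.
(Supply check: P ships 109; Q ships 34; R ships 108.)

855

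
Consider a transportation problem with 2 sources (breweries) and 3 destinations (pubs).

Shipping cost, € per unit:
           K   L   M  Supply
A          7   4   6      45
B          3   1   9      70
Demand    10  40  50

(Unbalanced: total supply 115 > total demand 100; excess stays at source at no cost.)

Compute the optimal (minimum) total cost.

A cheapest plan:
  A->M: 45 × €6 = €270
  B->K: 10 × €3 = €30
  B->L: 40 × €1 = €40
  B->M: 5 × €9 = €45
Total = 270 + 30 + 40 + 45 = €385.

385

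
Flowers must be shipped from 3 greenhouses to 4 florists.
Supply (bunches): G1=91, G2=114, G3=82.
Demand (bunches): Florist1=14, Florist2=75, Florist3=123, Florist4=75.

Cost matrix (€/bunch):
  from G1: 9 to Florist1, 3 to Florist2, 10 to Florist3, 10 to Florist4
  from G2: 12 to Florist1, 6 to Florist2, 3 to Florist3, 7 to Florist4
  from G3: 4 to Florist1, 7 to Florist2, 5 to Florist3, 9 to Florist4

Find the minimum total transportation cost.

1359

A cheapest plan:
  G1 to Florist2: 75 × €3 = €225
  G1 to Florist4: 16 × €10 = €160
  G2 to Florist3: 55 × €3 = €165
  G2 to Florist4: 59 × €7 = €413
  G3 to Florist1: 14 × €4 = €56
  G3 to Florist3: 68 × €5 = €340
Total = 225 + 160 + 165 + 413 + 56 + 340 = €1359.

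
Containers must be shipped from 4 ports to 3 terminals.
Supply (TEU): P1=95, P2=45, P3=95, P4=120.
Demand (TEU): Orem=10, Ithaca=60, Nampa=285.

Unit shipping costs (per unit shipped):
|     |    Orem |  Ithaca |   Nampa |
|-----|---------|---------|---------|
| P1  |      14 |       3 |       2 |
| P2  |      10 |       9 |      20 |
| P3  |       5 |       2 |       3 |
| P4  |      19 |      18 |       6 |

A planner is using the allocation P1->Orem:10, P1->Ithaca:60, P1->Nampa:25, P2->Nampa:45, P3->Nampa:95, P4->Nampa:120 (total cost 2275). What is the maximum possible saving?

690

Current plan cost = 10·14 + 60·3 + 25·2 + 45·20 + 95·3 + 120·6 = 2275.
Optimal plan:
  P1->Nampa: 95 × 2 = 190
  P2->Orem: 10 × 10 = 100
  P2->Ithaca: 35 × 9 = 315
  P3->Ithaca: 25 × 2 = 50
  P3->Nampa: 70 × 3 = 210
  P4->Nampa: 120 × 6 = 720
Optimal cost = 1585.
Saving = 2275 − 1585 = 690.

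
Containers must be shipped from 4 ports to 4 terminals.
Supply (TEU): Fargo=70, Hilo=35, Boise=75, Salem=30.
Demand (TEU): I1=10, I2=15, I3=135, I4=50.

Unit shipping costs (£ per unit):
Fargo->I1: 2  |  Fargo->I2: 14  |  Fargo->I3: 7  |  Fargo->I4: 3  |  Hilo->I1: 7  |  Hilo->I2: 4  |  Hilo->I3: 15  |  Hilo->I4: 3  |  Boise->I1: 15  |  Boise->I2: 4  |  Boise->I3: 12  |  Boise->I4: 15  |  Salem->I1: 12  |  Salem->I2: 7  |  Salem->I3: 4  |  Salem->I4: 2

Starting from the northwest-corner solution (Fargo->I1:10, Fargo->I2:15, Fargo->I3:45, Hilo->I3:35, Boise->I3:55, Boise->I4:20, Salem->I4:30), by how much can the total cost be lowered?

705

Current plan cost = 10·2 + 15·14 + 45·7 + 35·15 + 55·12 + 20·15 + 30·2 = £2090.
Optimal plan:
  Fargo→I1: 10 TEU
  Fargo→I3: 45 TEU
  Fargo→I4: 15 TEU
  Hilo→I4: 35 TEU
  Boise→I2: 15 TEU
  Boise→I3: 60 TEU
  Salem→I3: 30 TEU
Optimal cost = £1385.
Saving = 2090 − 1385 = £705.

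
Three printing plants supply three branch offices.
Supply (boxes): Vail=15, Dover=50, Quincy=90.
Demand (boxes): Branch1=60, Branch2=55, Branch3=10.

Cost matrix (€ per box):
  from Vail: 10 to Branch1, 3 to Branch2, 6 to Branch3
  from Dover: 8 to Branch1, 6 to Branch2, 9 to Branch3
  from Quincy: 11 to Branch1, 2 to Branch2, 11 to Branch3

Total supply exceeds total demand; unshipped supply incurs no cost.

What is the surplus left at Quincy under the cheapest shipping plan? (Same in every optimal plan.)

30

An optimal plan:
  Vail–Branch1: 5 boxes
  Vail–Branch3: 10 boxes
  Dover–Branch1: 50 boxes
  Quincy–Branch1: 5 boxes
  Quincy–Branch2: 55 boxes
Total cost = €675.
Quincy ships 60 of its 90, leaving 30.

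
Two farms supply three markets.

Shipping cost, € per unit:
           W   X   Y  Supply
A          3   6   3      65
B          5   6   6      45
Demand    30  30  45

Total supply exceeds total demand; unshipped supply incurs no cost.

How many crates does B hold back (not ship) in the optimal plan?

Minimum-cost shipments:
  A→W: 20 crates
  A→Y: 45 crates
  B→W: 10 crates
  B→X: 30 crates
Total cost = €425.
B ships 40 of its 45, leaving 5.

5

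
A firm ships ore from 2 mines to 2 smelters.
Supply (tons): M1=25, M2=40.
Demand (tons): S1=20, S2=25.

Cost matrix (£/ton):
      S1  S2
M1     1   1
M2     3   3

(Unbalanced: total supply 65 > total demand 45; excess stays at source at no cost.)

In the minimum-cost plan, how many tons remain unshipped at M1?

An optimal plan:
  M1–S1: 20 × £1 = £20
  M1–S2: 5 × £1 = £5
  M2–S2: 20 × £3 = £60
Total cost = £85.
M1 ships 25 of its 25, leaving 0.

0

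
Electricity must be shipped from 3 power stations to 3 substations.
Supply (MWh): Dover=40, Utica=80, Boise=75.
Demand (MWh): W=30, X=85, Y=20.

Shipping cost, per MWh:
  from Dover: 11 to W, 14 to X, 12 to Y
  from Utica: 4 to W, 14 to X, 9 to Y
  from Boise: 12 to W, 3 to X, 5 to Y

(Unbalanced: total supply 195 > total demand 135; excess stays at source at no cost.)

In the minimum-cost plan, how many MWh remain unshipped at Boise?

Minimum-cost shipments:
  Dover->X: 10 × 14 = 140
  Utica->W: 30 × 4 = 120
  Utica->Y: 20 × 9 = 180
  Boise->X: 75 × 3 = 225
Total cost = 665.
Boise ships 75 of its 75, leaving 0.

0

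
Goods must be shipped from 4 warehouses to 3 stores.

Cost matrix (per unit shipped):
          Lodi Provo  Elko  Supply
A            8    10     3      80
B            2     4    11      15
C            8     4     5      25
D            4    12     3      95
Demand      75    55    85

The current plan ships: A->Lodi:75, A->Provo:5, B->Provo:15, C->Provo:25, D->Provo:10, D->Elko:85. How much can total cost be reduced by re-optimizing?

Current plan cost = 75·8 + 5·10 + 15·4 + 25·4 + 10·12 + 85·3 = 1185.
Optimal plan:
  A–Provo: 15 × 10 = 150
  A–Elko: 65 × 3 = 195
  B–Provo: 15 × 4 = 60
  C–Provo: 25 × 4 = 100
  D–Lodi: 75 × 4 = 300
  D–Elko: 20 × 3 = 60
Optimal cost = 865.
Saving = 1185 − 865 = 320.

320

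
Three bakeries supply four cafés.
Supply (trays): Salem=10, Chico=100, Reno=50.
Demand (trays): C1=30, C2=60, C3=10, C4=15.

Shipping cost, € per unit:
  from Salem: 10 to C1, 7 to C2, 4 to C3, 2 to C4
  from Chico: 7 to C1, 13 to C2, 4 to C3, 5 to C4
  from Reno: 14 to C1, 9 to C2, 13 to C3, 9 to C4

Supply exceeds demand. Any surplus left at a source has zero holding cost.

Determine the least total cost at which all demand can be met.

A cheapest plan:
  Salem–C2: 10 × €7 = €70
  Chico–C1: 30 × €7 = €210
  Chico–C3: 10 × €4 = €40
  Chico–C4: 15 × €5 = €75
  Reno–C2: 50 × €9 = €450
Total = 70 + 210 + 40 + 75 + 450 = €845.
(Supply check: Salem ships 10; Chico ships 55; Reno ships 50.)

845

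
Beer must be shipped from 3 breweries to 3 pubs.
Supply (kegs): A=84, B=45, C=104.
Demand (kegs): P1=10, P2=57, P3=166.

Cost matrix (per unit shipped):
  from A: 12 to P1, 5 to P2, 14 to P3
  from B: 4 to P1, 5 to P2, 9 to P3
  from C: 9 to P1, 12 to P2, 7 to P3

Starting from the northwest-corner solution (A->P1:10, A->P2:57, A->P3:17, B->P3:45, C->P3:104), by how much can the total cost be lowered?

30

Current plan cost = 10·12 + 57·5 + 17·14 + 45·9 + 104·7 = 1776.
Optimal plan:
  A to P2: 57 kegs
  A to P3: 27 kegs
  B to P1: 10 kegs
  B to P3: 35 kegs
  C to P3: 104 kegs
Optimal cost = 1746.
Saving = 1776 − 1746 = 30.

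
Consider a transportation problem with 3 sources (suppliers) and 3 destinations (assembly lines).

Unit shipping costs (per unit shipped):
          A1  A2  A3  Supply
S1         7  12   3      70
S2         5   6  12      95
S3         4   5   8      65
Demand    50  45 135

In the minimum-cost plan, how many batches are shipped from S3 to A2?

Optimal shipments:
  S1->A3: 70 × 3 = 210
  S2->A1: 50 × 5 = 250
  S2->A2: 45 × 6 = 270
  S3->A3: 65 × 8 = 520
Total cost = 1250.
The route S3→A2 is not used.

0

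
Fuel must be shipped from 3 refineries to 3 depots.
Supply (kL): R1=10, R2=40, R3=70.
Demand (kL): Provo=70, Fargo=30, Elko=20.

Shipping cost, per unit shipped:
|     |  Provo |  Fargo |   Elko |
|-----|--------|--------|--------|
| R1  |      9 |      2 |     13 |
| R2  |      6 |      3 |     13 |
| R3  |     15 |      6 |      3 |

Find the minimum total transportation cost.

870

A cheapest plan:
  R1->Provo: 10 × 9 = 90
  R2->Provo: 40 × 6 = 240
  R3->Provo: 20 × 15 = 300
  R3->Fargo: 30 × 6 = 180
  R3->Elko: 20 × 3 = 60
Total = 90 + 240 + 300 + 180 + 60 = 870.
(Supply check: R1 ships 10; R2 ships 40; R3 ships 70.)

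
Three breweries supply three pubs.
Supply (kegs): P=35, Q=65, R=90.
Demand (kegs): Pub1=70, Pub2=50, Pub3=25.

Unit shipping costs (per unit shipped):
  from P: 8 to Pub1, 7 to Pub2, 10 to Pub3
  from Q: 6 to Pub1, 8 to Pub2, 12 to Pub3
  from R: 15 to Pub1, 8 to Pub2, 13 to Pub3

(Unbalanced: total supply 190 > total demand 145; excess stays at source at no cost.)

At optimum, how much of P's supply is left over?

0

Minimum-cost shipments:
  P to Pub1: 5 × 8 = 40
  P to Pub2: 5 × 7 = 35
  P to Pub3: 25 × 10 = 250
  Q to Pub1: 65 × 6 = 390
  R to Pub2: 45 × 8 = 360
Total cost = 1075.
P ships 35 of its 35, leaving 0.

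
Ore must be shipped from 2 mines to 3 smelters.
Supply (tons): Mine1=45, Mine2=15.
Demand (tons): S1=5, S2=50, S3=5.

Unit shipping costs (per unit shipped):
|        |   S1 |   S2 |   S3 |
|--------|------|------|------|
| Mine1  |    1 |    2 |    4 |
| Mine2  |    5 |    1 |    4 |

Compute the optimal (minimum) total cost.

One minimum-cost allocation:
  Mine1→S1: 5 × 1 = 5
  Mine1→S2: 35 × 2 = 70
  Mine1→S3: 5 × 4 = 20
  Mine2→S2: 15 × 1 = 15
Total = 5 + 70 + 20 + 15 = 110.

110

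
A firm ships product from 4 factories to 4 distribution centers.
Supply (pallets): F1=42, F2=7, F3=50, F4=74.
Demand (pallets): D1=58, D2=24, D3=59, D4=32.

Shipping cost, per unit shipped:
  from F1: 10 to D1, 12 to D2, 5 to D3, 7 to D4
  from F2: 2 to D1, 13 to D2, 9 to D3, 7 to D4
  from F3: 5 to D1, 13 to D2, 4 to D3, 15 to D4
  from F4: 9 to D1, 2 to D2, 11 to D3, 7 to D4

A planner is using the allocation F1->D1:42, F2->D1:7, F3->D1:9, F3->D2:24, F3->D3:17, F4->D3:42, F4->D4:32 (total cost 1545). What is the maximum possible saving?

654

Current plan cost = 42·10 + 7·2 + 9·5 + 24·13 + 17·4 + 42·11 + 32·7 = 1545.
Optimal plan:
  F1→D3: 42 × 5 = 210
  F2→D1: 7 × 2 = 14
  F3→D1: 33 × 5 = 165
  F3→D3: 17 × 4 = 68
  F4→D1: 18 × 9 = 162
  F4→D2: 24 × 2 = 48
  F4→D4: 32 × 7 = 224
Optimal cost = 891.
Saving = 1545 − 891 = 654.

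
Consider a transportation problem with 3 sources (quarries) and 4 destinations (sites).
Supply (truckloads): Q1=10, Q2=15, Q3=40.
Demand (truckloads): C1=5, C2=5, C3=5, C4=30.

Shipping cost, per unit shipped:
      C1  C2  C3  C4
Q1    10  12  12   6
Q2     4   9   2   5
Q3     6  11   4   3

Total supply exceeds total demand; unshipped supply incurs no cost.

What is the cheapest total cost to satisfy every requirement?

165

Optimal allocation:
  Q2–C1: 5 × 4 = 20
  Q2–C2: 5 × 9 = 45
  Q2–C3: 5 × 2 = 10
  Q3–C4: 30 × 3 = 90
Total = 20 + 45 + 10 + 90 = 165.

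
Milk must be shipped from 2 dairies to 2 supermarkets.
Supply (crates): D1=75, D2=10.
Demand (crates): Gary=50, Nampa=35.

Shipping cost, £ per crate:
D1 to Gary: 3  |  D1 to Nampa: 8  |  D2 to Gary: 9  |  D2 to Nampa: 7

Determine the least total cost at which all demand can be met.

An optimal shipping plan:
  D1 to Gary: 50 × £3 = £150
  D1 to Nampa: 25 × £8 = £200
  D2 to Nampa: 10 × £7 = £70
Total = 150 + 200 + 70 = £420.

420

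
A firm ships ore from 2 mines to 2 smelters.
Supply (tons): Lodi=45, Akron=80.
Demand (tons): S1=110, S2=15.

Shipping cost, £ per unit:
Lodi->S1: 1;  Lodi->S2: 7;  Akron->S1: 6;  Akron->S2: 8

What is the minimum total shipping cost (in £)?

555

A cheapest plan:
  Lodi–S1: 45 × £1 = £45
  Akron–S1: 65 × £6 = £390
  Akron–S2: 15 × £8 = £120
Total = 45 + 390 + 120 = £555.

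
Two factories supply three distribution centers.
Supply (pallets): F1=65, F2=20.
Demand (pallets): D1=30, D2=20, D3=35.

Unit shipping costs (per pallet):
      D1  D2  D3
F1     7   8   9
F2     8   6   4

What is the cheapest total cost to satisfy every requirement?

585

A cheapest plan:
  F1→D1: 30 pallets
  F1→D2: 20 pallets
  F1→D3: 15 pallets
  F2→D3: 20 pallets
Total cost = 585.
(Supply check: F1 ships 65; F2 ships 20.)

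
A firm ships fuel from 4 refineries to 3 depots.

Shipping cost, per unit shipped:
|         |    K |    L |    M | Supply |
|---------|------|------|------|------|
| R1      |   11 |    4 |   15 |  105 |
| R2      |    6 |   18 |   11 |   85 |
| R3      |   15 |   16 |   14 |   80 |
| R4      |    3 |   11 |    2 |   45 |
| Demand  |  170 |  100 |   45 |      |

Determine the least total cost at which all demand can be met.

2255

An optimal shipping plan:
  R1->K: 5 × 11 = 55
  R1->L: 100 × 4 = 400
  R2->K: 85 × 6 = 510
  R3->K: 80 × 15 = 1200
  R4->M: 45 × 2 = 90
Total = 55 + 400 + 510 + 1200 + 90 = 2255.
(Supply check: R1 ships 105; R2 ships 85; R3 ships 80; R4 ships 45.)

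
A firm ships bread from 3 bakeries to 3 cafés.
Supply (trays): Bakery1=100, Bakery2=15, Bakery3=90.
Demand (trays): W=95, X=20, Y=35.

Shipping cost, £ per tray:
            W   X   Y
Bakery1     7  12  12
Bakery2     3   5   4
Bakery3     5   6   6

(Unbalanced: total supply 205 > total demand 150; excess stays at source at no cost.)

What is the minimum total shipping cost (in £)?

865

An optimal shipping plan:
  Bakery1->W: 45 trays
  Bakery2->W: 15 trays
  Bakery3->W: 35 trays
  Bakery3->X: 20 trays
  Bakery3->Y: 35 trays
Total cost = £865.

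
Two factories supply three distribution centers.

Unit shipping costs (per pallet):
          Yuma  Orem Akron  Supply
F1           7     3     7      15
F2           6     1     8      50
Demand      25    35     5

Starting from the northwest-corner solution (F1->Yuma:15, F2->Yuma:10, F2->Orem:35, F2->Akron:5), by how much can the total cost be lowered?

10

Current plan cost = 15·7 + 10·6 + 35·1 + 5·8 = 240.
Optimal plan:
  F1→Yuma: 10 × 7 = 70
  F1→Akron: 5 × 7 = 35
  F2→Yuma: 15 × 6 = 90
  F2→Orem: 35 × 1 = 35
Optimal cost = 230.
Saving = 240 − 230 = 10.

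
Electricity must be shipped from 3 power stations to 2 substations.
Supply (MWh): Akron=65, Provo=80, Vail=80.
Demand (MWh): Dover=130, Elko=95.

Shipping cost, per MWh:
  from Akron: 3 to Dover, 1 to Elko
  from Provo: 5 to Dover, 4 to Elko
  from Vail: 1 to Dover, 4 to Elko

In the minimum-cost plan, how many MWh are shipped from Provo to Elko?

30

Solving gives:
  Akron–Elko: 65 × 1 = 65
  Provo–Dover: 50 × 5 = 250
  Provo–Elko: 30 × 4 = 120
  Vail–Dover: 80 × 1 = 80
Total cost = 515.
So Provo→Elko carries 30 MWh.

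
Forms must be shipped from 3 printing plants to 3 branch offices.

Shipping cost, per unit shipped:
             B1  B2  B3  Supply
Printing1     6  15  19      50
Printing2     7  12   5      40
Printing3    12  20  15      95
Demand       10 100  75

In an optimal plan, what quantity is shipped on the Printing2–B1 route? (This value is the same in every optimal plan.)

0

The minimum-cost plan:
  Printing1→B1: 10 boxes
  Printing1→B2: 40 boxes
  Printing2→B3: 40 boxes
  Printing3→B2: 60 boxes
  Printing3→B3: 35 boxes
Total cost = 2585.
The route Printing2→B1 is not used.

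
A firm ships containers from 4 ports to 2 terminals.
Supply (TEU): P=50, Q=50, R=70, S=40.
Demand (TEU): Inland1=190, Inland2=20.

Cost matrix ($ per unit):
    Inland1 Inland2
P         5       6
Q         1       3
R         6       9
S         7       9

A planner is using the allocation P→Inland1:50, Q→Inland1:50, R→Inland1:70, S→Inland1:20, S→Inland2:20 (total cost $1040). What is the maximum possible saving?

20

Current plan cost = 50·5 + 50·1 + 70·6 + 20·7 + 20·9 = $1040.
Optimal plan:
  P–Inland1: 30 × $5 = $150
  P–Inland2: 20 × $6 = $120
  Q–Inland1: 50 × $1 = $50
  R–Inland1: 70 × $6 = $420
  S–Inland1: 40 × $7 = $280
Optimal cost = $1020.
Saving = 1040 − 1020 = $20.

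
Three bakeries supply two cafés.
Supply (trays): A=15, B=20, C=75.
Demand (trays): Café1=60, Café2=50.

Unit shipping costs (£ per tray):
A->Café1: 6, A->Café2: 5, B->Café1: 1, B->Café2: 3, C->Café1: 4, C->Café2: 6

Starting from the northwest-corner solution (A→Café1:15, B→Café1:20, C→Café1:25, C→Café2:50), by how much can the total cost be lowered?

45

Current plan cost = 15·6 + 20·1 + 25·4 + 50·6 = £510.
Optimal plan:
  A–Café2: 15 × £5 = £75
  B–Café1: 20 × £1 = £20
  C–Café1: 40 × £4 = £160
  C–Café2: 35 × £6 = £210
Optimal cost = £465.
Saving = 510 − 465 = £45.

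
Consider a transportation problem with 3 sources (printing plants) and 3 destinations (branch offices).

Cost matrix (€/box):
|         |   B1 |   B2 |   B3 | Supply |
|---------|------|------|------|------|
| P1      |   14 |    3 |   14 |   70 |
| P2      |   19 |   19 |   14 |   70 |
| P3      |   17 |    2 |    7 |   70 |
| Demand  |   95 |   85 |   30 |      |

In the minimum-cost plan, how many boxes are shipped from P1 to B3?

0

The minimum-cost plan:
  P1->B1: 25 × €14 = €350
  P1->B2: 45 × €3 = €135
  P2->B1: 70 × €19 = €1330
  P3->B2: 40 × €2 = €80
  P3->B3: 30 × €7 = €210
Total cost = €2105.
The route P1→B3 is not used.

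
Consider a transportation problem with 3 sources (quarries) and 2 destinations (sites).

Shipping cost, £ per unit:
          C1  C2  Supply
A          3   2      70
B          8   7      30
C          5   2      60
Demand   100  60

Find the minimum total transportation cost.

570

Optimal allocation:
  A to C1: 70 × £3 = £210
  B to C1: 30 × £8 = £240
  C to C2: 60 × £2 = £120
Total = 210 + 240 + 120 = £570.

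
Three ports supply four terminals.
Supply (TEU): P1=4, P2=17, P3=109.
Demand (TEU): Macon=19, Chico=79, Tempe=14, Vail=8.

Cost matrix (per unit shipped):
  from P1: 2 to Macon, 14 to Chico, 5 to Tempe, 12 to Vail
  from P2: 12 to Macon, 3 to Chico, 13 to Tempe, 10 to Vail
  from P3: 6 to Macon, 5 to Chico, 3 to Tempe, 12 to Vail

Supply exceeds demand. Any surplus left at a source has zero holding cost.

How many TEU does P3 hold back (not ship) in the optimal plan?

10

An optimal plan:
  P1–Macon: 4 × 2 = 8
  P2–Chico: 17 × 3 = 51
  P3–Macon: 15 × 6 = 90
  P3–Chico: 62 × 5 = 310
  P3–Tempe: 14 × 3 = 42
  P3–Vail: 8 × 12 = 96
Total cost = 597.
P3 ships 99 of its 109, leaving 10.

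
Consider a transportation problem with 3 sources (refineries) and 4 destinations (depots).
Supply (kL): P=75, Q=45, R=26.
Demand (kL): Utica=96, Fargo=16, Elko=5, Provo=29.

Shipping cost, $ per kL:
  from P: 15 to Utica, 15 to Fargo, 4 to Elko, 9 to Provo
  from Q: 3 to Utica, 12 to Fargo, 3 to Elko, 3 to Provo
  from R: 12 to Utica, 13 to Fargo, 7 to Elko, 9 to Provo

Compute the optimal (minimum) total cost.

1343

One minimum-cost allocation:
  P→Utica: 25 × $15 = $375
  P→Fargo: 16 × $15 = $240
  P→Elko: 5 × $4 = $20
  P→Provo: 29 × $9 = $261
  Q→Utica: 45 × $3 = $135
  R→Utica: 26 × $12 = $312
Total = 375 + 240 + 20 + 261 + 135 + 312 = $1343.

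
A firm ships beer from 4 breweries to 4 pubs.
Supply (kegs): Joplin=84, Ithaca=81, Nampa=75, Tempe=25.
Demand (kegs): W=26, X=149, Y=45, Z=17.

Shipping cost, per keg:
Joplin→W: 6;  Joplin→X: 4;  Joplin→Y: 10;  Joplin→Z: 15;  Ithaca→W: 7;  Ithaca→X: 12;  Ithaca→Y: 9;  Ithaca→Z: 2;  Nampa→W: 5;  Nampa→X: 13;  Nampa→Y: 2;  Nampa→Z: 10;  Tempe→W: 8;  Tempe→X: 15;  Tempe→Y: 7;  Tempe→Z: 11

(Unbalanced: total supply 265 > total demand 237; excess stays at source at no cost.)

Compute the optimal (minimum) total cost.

1371

An optimal shipping plan:
  Joplin->X: 84 × 4 = 336
  Ithaca->X: 64 × 12 = 768
  Ithaca->Z: 17 × 2 = 34
  Nampa->W: 26 × 5 = 130
  Nampa->X: 1 × 13 = 13
  Nampa->Y: 45 × 2 = 90
Total = 336 + 768 + 34 + 130 + 13 + 90 = 1371.
(Supply check: Joplin ships 84; Ithaca ships 81; Nampa ships 72; Tempe ships 0.)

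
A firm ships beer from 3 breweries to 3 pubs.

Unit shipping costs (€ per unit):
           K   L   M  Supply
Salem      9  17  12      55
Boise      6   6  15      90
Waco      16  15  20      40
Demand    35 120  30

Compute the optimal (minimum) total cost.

An optimal shipping plan:
  Salem->K: 25 × €9 = €225
  Salem->M: 30 × €12 = €360
  Boise->K: 10 × €6 = €60
  Boise->L: 80 × €6 = €480
  Waco->L: 40 × €15 = €600
Total = 225 + 360 + 60 + 480 + 600 = €1725.

1725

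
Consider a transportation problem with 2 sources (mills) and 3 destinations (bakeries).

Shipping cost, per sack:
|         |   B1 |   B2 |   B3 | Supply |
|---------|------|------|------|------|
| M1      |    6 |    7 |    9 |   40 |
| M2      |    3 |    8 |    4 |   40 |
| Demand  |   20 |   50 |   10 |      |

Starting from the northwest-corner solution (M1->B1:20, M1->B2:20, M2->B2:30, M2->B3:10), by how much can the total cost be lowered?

80

Current plan cost = 20·6 + 20·7 + 30·8 + 10·4 = 540.
Optimal plan:
  M1 to B2: 40 × 7 = 280
  M2 to B1: 20 × 3 = 60
  M2 to B2: 10 × 8 = 80
  M2 to B3: 10 × 4 = 40
Optimal cost = 460.
Saving = 540 − 460 = 80.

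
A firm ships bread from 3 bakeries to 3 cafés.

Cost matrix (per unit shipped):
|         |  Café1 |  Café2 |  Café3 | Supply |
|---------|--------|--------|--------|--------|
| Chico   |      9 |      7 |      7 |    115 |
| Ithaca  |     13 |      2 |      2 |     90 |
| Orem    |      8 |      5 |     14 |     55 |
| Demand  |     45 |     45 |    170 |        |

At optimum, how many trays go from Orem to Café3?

0

Optimal shipments:
  Chico->Café1: 35 × 9 = 315
  Chico->Café3: 80 × 7 = 560
  Ithaca->Café3: 90 × 2 = 180
  Orem->Café1: 10 × 8 = 80
  Orem->Café2: 45 × 5 = 225
Total cost = 1360.
The route Orem→Café3 is not used.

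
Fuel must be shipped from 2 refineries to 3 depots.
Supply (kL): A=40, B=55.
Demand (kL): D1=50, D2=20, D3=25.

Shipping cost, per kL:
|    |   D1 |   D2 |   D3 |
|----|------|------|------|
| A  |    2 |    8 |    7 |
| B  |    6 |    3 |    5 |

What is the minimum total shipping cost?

325

One minimum-cost allocation:
  A→D1: 40 × 2 = 80
  B→D1: 10 × 6 = 60
  B→D2: 20 × 3 = 60
  B→D3: 25 × 5 = 125
Total = 80 + 60 + 60 + 125 = 325.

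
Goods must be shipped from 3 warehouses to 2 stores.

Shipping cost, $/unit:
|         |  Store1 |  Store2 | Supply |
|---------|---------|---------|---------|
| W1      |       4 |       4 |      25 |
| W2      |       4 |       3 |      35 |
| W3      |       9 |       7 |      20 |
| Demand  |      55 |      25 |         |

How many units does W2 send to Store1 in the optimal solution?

Solving gives:
  W1->Store1: 25 × $4 = $100
  W2->Store1: 30 × $4 = $120
  W2->Store2: 5 × $3 = $15
  W3->Store2: 20 × $7 = $140
Total cost = $375.
So W2→Store1 carries 30 units.

30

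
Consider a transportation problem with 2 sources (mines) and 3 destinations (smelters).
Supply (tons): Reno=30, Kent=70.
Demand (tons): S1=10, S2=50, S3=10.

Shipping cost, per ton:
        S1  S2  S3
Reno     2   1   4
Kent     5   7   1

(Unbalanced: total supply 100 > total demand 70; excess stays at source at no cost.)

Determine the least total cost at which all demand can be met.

230

An optimal shipping plan:
  Reno–S2: 30 × 1 = 30
  Kent–S1: 10 × 5 = 50
  Kent–S2: 20 × 7 = 140
  Kent–S3: 10 × 1 = 10
Total = 30 + 50 + 140 + 10 = 230.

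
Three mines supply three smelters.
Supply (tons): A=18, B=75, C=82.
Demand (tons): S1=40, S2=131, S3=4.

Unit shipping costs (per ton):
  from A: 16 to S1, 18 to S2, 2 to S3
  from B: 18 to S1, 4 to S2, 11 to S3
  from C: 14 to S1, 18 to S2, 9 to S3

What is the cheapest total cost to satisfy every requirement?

1876

One minimum-cost allocation:
  A–S2: 14 × 18 = 252
  A–S3: 4 × 2 = 8
  B–S2: 75 × 4 = 300
  C–S1: 40 × 14 = 560
  C–S2: 42 × 18 = 756
Total = 252 + 8 + 300 + 560 + 756 = 1876.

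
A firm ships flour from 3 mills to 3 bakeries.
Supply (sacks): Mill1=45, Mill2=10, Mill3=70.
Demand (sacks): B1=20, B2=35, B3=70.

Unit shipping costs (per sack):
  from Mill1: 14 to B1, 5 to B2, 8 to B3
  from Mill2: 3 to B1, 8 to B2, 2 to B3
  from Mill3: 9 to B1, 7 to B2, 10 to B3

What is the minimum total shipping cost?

One minimum-cost allocation:
  Mill1 to B3: 45 × 8 = 360
  Mill2 to B3: 10 × 2 = 20
  Mill3 to B1: 20 × 9 = 180
  Mill3 to B2: 35 × 7 = 245
  Mill3 to B3: 15 × 10 = 150
Total = 360 + 20 + 180 + 245 + 150 = 955.
(Supply check: Mill1 ships 45; Mill2 ships 10; Mill3 ships 70.)

955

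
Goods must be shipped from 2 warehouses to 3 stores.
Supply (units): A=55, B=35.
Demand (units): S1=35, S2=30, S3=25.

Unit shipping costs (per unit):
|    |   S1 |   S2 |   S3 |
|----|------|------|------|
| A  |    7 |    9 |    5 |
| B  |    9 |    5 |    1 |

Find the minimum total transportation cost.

500

One minimum-cost allocation:
  A–S1: 35 × 7 = 245
  A–S2: 20 × 9 = 180
  B–S2: 10 × 5 = 50
  B–S3: 25 × 1 = 25
Total = 245 + 180 + 50 + 25 = 500.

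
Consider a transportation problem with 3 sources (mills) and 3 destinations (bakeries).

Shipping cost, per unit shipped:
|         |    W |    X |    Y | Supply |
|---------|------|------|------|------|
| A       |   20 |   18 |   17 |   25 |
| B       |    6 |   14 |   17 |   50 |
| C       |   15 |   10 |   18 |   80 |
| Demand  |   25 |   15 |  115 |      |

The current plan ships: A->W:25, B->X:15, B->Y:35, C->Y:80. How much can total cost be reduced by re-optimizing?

Current plan cost = 25·20 + 15·14 + 35·17 + 80·18 = 2745.
Optimal plan:
  A→Y: 25 × 17 = 425
  B→W: 25 × 6 = 150
  B→Y: 25 × 17 = 425
  C→X: 15 × 10 = 150
  C→Y: 65 × 18 = 1170
Optimal cost = 2320.
Saving = 2745 − 2320 = 425.

425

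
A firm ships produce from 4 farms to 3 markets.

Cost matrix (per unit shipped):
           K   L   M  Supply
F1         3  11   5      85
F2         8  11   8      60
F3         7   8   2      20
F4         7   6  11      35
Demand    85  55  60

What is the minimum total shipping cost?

One minimum-cost allocation:
  F1–K: 85 crates
  F2–L: 20 crates
  F2–M: 40 crates
  F3–M: 20 crates
  F4–L: 35 crates
Total cost = 1045.

1045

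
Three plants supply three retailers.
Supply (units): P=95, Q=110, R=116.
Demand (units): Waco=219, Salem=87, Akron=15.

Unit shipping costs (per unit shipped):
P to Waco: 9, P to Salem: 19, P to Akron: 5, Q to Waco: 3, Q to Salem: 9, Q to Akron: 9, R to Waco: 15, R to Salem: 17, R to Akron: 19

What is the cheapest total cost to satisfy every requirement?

3039

Optimal allocation:
  P→Waco: 80 × 9 = 720
  P→Akron: 15 × 5 = 75
  Q→Waco: 110 × 3 = 330
  R→Waco: 29 × 15 = 435
  R→Salem: 87 × 17 = 1479
Total = 720 + 75 + 330 + 435 + 1479 = 3039.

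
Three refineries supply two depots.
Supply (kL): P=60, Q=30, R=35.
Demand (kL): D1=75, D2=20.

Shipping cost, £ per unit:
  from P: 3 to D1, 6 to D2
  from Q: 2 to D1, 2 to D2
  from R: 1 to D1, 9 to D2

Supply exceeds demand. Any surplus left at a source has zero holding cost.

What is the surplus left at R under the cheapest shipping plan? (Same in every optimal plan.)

An optimal plan:
  P→D1: 30 × £3 = £90
  Q→D1: 10 × £2 = £20
  Q→D2: 20 × £2 = £40
  R→D1: 35 × £1 = £35
Total cost = £185.
R ships 35 of its 35, leaving 0.

0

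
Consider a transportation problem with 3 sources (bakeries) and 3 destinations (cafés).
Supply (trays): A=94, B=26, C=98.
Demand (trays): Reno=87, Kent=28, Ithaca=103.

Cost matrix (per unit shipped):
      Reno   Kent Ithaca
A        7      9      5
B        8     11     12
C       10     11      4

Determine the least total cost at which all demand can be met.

1304

One minimum-cost allocation:
  A–Reno: 61 trays
  A–Kent: 28 trays
  A–Ithaca: 5 trays
  B–Reno: 26 trays
  C–Ithaca: 98 trays
Total cost = 1304.
(Supply check: A ships 94; B ships 26; C ships 98.)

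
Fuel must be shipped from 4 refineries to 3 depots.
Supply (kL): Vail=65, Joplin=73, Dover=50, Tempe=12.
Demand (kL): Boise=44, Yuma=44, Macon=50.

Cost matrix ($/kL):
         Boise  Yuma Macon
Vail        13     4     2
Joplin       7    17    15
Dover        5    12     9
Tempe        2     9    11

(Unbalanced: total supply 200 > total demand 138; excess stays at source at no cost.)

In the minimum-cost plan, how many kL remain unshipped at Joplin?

An optimal plan:
  Vail->Yuma: 44 × $4 = $176
  Vail->Macon: 21 × $2 = $42
  Joplin->Boise: 11 × $7 = $77
  Dover->Boise: 21 × $5 = $105
  Dover->Macon: 29 × $9 = $261
  Tempe->Boise: 12 × $2 = $24
Total cost = $685.
Joplin ships 11 of its 73, leaving 62.

62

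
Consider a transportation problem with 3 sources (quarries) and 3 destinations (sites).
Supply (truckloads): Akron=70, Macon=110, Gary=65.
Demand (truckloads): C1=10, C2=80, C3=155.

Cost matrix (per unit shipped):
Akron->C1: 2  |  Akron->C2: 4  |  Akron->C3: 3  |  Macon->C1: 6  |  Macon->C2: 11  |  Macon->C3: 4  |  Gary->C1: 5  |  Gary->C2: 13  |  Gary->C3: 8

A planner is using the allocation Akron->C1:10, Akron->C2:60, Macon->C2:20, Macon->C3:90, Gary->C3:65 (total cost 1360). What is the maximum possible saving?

100

Current plan cost = 10·2 + 60·4 + 20·11 + 90·4 + 65·8 = 1360.
Optimal plan:
  Akron to C2: 70 × 4 = 280
  Macon to C3: 110 × 4 = 440
  Gary to C1: 10 × 5 = 50
  Gary to C2: 10 × 13 = 130
  Gary to C3: 45 × 8 = 360
Optimal cost = 1260.
Saving = 1360 − 1260 = 100.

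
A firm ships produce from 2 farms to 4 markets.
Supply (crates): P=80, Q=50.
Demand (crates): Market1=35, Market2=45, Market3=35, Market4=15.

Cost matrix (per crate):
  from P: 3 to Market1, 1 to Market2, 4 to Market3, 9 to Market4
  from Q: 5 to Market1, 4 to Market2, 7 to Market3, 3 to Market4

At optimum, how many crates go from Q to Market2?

Optimal shipments:
  P→Market2: 45 × 1 = 45
  P→Market3: 35 × 4 = 140
  Q→Market1: 35 × 5 = 175
  Q→Market4: 15 × 3 = 45
Total cost = 405.
The route Q→Market2 is not used.

0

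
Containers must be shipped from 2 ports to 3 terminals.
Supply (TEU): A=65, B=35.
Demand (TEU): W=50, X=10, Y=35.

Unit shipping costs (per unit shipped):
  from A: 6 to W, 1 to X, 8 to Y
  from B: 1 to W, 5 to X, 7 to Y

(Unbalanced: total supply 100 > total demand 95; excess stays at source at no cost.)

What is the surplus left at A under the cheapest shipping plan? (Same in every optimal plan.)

An optimal plan:
  A to W: 15 × 6 = 90
  A to X: 10 × 1 = 10
  A to Y: 35 × 8 = 280
  B to W: 35 × 1 = 35
Total cost = 415.
A ships 60 of its 65, leaving 5.

5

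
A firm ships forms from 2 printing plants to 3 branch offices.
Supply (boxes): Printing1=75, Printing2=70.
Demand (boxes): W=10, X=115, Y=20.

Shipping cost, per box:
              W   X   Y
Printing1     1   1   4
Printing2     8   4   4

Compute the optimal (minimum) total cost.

One minimum-cost allocation:
  Printing1–W: 10 × 1 = 10
  Printing1–X: 65 × 1 = 65
  Printing2–X: 50 × 4 = 200
  Printing2–Y: 20 × 4 = 80
Total = 10 + 65 + 200 + 80 = 355.

355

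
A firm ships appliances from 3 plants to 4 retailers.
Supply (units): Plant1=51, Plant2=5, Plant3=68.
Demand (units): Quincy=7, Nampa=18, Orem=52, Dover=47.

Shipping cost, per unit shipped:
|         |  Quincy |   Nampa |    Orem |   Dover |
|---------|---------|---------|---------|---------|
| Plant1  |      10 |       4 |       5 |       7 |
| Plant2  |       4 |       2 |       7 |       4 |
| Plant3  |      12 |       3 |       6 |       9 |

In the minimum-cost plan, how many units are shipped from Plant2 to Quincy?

Solving gives:
  Plant1→Quincy: 2 × 10 = 20
  Plant1→Orem: 2 × 5 = 10
  Plant1→Dover: 47 × 7 = 329
  Plant2→Quincy: 5 × 4 = 20
  Plant3→Nampa: 18 × 3 = 54
  Plant3→Orem: 50 × 6 = 300
Total cost = 733.
So Plant2→Quincy carries 5 units.

5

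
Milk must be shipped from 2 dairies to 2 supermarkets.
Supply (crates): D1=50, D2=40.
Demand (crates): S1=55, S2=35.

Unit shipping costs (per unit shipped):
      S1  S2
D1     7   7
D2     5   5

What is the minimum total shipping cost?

An optimal shipping plan:
  D1->S1: 15 crates
  D1->S2: 35 crates
  D2->S1: 40 crates
Total cost = 550.

550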